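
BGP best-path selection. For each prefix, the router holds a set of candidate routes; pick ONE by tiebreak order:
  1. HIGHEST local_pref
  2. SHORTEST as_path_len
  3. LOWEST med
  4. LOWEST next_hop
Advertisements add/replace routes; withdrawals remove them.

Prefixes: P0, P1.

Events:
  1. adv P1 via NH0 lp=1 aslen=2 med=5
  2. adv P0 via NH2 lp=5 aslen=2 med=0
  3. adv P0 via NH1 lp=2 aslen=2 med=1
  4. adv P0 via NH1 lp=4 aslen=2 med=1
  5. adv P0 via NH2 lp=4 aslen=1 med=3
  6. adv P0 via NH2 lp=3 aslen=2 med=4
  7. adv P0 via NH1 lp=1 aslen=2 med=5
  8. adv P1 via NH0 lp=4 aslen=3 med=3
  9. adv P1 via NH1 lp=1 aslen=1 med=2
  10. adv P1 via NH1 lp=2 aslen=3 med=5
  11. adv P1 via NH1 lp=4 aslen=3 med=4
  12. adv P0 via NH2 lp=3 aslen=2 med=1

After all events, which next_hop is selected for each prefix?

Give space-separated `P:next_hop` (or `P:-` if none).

Op 1: best P0=- P1=NH0
Op 2: best P0=NH2 P1=NH0
Op 3: best P0=NH2 P1=NH0
Op 4: best P0=NH2 P1=NH0
Op 5: best P0=NH2 P1=NH0
Op 6: best P0=NH1 P1=NH0
Op 7: best P0=NH2 P1=NH0
Op 8: best P0=NH2 P1=NH0
Op 9: best P0=NH2 P1=NH0
Op 10: best P0=NH2 P1=NH0
Op 11: best P0=NH2 P1=NH0
Op 12: best P0=NH2 P1=NH0

Answer: P0:NH2 P1:NH0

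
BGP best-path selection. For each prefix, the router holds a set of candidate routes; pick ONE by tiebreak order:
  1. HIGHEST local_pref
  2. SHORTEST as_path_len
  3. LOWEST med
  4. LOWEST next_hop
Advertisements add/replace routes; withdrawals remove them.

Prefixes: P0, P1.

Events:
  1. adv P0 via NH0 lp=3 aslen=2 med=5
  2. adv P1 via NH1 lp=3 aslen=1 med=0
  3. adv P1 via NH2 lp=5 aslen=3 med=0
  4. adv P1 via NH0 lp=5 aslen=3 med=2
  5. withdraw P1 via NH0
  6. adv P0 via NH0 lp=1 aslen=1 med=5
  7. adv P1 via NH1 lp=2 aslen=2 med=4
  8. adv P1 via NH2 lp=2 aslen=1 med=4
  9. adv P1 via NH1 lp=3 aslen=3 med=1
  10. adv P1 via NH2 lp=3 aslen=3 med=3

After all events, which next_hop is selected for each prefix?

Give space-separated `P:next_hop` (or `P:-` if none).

Op 1: best P0=NH0 P1=-
Op 2: best P0=NH0 P1=NH1
Op 3: best P0=NH0 P1=NH2
Op 4: best P0=NH0 P1=NH2
Op 5: best P0=NH0 P1=NH2
Op 6: best P0=NH0 P1=NH2
Op 7: best P0=NH0 P1=NH2
Op 8: best P0=NH0 P1=NH2
Op 9: best P0=NH0 P1=NH1
Op 10: best P0=NH0 P1=NH1

Answer: P0:NH0 P1:NH1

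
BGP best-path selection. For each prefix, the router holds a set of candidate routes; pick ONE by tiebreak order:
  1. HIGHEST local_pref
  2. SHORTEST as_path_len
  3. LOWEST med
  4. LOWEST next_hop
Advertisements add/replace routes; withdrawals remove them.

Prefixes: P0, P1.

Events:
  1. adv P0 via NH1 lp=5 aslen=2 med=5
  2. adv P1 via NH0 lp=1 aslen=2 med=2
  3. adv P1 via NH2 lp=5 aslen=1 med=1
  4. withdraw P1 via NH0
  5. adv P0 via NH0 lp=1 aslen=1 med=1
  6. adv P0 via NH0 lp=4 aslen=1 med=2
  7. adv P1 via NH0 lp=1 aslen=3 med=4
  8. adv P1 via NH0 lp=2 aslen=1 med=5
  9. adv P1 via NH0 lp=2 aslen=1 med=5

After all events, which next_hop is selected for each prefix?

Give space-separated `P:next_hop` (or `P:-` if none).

Op 1: best P0=NH1 P1=-
Op 2: best P0=NH1 P1=NH0
Op 3: best P0=NH1 P1=NH2
Op 4: best P0=NH1 P1=NH2
Op 5: best P0=NH1 P1=NH2
Op 6: best P0=NH1 P1=NH2
Op 7: best P0=NH1 P1=NH2
Op 8: best P0=NH1 P1=NH2
Op 9: best P0=NH1 P1=NH2

Answer: P0:NH1 P1:NH2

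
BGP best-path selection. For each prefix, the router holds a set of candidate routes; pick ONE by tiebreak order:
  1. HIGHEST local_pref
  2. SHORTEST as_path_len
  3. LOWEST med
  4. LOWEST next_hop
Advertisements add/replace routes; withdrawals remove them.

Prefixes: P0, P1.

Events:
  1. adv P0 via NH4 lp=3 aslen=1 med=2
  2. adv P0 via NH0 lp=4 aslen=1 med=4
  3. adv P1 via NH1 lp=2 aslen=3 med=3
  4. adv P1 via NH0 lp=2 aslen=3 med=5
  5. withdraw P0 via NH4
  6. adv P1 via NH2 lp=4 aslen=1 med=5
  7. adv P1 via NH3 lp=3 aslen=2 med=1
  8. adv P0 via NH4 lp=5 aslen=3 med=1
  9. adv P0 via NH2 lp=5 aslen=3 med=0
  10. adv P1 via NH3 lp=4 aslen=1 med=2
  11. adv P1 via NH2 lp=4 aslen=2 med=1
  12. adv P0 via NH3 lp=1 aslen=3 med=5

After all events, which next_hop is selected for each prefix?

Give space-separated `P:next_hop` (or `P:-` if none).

Answer: P0:NH2 P1:NH3

Derivation:
Op 1: best P0=NH4 P1=-
Op 2: best P0=NH0 P1=-
Op 3: best P0=NH0 P1=NH1
Op 4: best P0=NH0 P1=NH1
Op 5: best P0=NH0 P1=NH1
Op 6: best P0=NH0 P1=NH2
Op 7: best P0=NH0 P1=NH2
Op 8: best P0=NH4 P1=NH2
Op 9: best P0=NH2 P1=NH2
Op 10: best P0=NH2 P1=NH3
Op 11: best P0=NH2 P1=NH3
Op 12: best P0=NH2 P1=NH3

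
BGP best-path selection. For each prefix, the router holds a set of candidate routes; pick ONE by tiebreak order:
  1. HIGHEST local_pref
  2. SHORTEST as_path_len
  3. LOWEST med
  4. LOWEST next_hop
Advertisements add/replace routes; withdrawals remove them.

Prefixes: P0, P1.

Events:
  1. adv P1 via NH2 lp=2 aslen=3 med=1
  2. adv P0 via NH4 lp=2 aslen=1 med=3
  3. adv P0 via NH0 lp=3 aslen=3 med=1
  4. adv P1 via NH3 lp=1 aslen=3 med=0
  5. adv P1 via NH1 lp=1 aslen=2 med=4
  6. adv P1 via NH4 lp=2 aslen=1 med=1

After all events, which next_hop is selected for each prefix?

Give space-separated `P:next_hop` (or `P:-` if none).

Answer: P0:NH0 P1:NH4

Derivation:
Op 1: best P0=- P1=NH2
Op 2: best P0=NH4 P1=NH2
Op 3: best P0=NH0 P1=NH2
Op 4: best P0=NH0 P1=NH2
Op 5: best P0=NH0 P1=NH2
Op 6: best P0=NH0 P1=NH4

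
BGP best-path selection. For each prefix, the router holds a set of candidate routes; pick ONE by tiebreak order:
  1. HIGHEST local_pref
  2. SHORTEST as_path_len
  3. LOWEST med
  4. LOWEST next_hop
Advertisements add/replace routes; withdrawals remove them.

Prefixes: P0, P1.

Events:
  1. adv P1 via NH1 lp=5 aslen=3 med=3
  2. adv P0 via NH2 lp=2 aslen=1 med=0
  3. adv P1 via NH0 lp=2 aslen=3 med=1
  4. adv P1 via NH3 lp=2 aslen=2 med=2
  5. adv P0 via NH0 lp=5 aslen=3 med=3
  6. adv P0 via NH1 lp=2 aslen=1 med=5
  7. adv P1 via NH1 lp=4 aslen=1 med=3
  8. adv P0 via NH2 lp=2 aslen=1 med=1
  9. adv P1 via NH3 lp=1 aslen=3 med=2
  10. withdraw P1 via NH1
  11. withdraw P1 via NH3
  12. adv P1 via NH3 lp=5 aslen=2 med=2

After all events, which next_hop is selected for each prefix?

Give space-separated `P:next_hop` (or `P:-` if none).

Answer: P0:NH0 P1:NH3

Derivation:
Op 1: best P0=- P1=NH1
Op 2: best P0=NH2 P1=NH1
Op 3: best P0=NH2 P1=NH1
Op 4: best P0=NH2 P1=NH1
Op 5: best P0=NH0 P1=NH1
Op 6: best P0=NH0 P1=NH1
Op 7: best P0=NH0 P1=NH1
Op 8: best P0=NH0 P1=NH1
Op 9: best P0=NH0 P1=NH1
Op 10: best P0=NH0 P1=NH0
Op 11: best P0=NH0 P1=NH0
Op 12: best P0=NH0 P1=NH3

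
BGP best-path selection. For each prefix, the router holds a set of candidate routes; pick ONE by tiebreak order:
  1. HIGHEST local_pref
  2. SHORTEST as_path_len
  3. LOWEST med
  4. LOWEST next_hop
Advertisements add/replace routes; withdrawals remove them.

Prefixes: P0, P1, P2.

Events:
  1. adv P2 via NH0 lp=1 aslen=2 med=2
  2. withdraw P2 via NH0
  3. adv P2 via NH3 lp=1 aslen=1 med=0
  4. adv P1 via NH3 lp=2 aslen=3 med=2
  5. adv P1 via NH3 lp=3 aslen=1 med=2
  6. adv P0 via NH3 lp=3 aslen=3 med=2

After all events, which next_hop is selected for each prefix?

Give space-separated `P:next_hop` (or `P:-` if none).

Op 1: best P0=- P1=- P2=NH0
Op 2: best P0=- P1=- P2=-
Op 3: best P0=- P1=- P2=NH3
Op 4: best P0=- P1=NH3 P2=NH3
Op 5: best P0=- P1=NH3 P2=NH3
Op 6: best P0=NH3 P1=NH3 P2=NH3

Answer: P0:NH3 P1:NH3 P2:NH3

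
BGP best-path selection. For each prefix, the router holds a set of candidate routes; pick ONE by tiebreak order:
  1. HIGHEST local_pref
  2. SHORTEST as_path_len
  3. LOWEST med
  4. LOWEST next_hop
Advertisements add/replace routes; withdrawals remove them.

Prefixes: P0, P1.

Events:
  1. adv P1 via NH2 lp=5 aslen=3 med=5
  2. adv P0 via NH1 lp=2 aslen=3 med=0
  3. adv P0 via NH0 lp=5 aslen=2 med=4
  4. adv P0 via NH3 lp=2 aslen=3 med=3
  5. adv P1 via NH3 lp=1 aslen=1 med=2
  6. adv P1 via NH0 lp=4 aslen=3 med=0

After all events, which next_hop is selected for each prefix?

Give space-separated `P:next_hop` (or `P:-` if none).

Answer: P0:NH0 P1:NH2

Derivation:
Op 1: best P0=- P1=NH2
Op 2: best P0=NH1 P1=NH2
Op 3: best P0=NH0 P1=NH2
Op 4: best P0=NH0 P1=NH2
Op 5: best P0=NH0 P1=NH2
Op 6: best P0=NH0 P1=NH2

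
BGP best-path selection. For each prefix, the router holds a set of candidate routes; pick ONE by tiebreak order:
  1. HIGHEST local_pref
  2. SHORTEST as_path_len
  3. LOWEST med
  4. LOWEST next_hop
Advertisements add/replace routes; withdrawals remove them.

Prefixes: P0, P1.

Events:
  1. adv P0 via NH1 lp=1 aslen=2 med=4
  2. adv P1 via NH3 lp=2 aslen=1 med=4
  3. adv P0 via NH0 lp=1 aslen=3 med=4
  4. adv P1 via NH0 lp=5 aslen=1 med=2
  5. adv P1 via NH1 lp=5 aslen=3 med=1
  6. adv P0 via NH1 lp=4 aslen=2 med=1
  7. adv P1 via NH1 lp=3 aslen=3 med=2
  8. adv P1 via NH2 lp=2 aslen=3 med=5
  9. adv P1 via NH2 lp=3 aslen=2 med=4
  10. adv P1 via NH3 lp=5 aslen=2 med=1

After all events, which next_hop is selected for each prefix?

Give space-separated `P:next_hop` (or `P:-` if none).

Op 1: best P0=NH1 P1=-
Op 2: best P0=NH1 P1=NH3
Op 3: best P0=NH1 P1=NH3
Op 4: best P0=NH1 P1=NH0
Op 5: best P0=NH1 P1=NH0
Op 6: best P0=NH1 P1=NH0
Op 7: best P0=NH1 P1=NH0
Op 8: best P0=NH1 P1=NH0
Op 9: best P0=NH1 P1=NH0
Op 10: best P0=NH1 P1=NH0

Answer: P0:NH1 P1:NH0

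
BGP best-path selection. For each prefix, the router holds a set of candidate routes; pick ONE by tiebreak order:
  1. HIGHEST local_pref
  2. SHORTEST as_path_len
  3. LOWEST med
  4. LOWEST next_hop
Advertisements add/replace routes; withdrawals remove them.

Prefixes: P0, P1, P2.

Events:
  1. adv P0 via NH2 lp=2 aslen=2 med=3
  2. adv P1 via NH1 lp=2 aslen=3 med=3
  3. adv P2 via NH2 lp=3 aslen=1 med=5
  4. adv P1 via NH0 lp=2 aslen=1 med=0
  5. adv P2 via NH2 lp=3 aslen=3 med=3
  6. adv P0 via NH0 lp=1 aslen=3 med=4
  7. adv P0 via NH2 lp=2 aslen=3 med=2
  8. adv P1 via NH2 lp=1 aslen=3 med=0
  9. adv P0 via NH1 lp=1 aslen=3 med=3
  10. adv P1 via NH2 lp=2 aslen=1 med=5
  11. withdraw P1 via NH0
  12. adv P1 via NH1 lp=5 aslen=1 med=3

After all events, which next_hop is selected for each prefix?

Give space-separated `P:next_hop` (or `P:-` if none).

Answer: P0:NH2 P1:NH1 P2:NH2

Derivation:
Op 1: best P0=NH2 P1=- P2=-
Op 2: best P0=NH2 P1=NH1 P2=-
Op 3: best P0=NH2 P1=NH1 P2=NH2
Op 4: best P0=NH2 P1=NH0 P2=NH2
Op 5: best P0=NH2 P1=NH0 P2=NH2
Op 6: best P0=NH2 P1=NH0 P2=NH2
Op 7: best P0=NH2 P1=NH0 P2=NH2
Op 8: best P0=NH2 P1=NH0 P2=NH2
Op 9: best P0=NH2 P1=NH0 P2=NH2
Op 10: best P0=NH2 P1=NH0 P2=NH2
Op 11: best P0=NH2 P1=NH2 P2=NH2
Op 12: best P0=NH2 P1=NH1 P2=NH2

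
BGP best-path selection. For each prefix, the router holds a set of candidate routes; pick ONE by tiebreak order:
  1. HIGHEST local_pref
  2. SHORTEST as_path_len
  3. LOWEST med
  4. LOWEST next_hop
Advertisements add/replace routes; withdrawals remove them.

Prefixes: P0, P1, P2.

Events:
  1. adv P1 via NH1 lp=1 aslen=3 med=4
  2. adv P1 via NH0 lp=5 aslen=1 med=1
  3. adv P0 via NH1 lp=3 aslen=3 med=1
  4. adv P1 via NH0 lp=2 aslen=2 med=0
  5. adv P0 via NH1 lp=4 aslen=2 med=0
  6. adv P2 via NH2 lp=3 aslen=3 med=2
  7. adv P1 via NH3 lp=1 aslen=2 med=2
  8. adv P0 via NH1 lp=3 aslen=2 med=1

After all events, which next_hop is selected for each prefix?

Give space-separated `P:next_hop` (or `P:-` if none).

Op 1: best P0=- P1=NH1 P2=-
Op 2: best P0=- P1=NH0 P2=-
Op 3: best P0=NH1 P1=NH0 P2=-
Op 4: best P0=NH1 P1=NH0 P2=-
Op 5: best P0=NH1 P1=NH0 P2=-
Op 6: best P0=NH1 P1=NH0 P2=NH2
Op 7: best P0=NH1 P1=NH0 P2=NH2
Op 8: best P0=NH1 P1=NH0 P2=NH2

Answer: P0:NH1 P1:NH0 P2:NH2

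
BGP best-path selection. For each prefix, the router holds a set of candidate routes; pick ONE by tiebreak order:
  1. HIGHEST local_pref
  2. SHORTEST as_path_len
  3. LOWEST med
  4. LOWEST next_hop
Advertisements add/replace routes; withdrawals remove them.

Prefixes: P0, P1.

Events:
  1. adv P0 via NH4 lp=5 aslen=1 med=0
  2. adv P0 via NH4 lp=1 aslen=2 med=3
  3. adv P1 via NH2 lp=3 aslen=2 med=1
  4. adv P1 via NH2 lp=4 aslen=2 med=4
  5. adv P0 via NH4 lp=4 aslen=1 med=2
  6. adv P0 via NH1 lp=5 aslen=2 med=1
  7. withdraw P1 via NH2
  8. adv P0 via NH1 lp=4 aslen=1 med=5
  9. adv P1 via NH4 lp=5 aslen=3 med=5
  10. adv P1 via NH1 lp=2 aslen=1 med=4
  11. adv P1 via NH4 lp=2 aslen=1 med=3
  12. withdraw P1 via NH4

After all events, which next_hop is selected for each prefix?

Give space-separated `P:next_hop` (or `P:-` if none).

Answer: P0:NH4 P1:NH1

Derivation:
Op 1: best P0=NH4 P1=-
Op 2: best P0=NH4 P1=-
Op 3: best P0=NH4 P1=NH2
Op 4: best P0=NH4 P1=NH2
Op 5: best P0=NH4 P1=NH2
Op 6: best P0=NH1 P1=NH2
Op 7: best P0=NH1 P1=-
Op 8: best P0=NH4 P1=-
Op 9: best P0=NH4 P1=NH4
Op 10: best P0=NH4 P1=NH4
Op 11: best P0=NH4 P1=NH4
Op 12: best P0=NH4 P1=NH1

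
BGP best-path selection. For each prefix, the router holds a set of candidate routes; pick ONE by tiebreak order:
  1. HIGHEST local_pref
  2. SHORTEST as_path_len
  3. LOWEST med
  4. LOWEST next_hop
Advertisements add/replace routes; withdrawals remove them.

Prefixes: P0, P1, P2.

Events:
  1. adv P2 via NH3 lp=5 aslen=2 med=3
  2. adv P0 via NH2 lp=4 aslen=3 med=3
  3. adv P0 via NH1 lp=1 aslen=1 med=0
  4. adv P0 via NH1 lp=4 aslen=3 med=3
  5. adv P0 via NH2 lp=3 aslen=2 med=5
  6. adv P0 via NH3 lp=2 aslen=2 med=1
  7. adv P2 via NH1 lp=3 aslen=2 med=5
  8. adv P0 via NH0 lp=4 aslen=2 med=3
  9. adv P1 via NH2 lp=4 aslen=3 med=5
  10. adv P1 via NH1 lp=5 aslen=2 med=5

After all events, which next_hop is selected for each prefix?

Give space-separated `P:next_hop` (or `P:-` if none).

Answer: P0:NH0 P1:NH1 P2:NH3

Derivation:
Op 1: best P0=- P1=- P2=NH3
Op 2: best P0=NH2 P1=- P2=NH3
Op 3: best P0=NH2 P1=- P2=NH3
Op 4: best P0=NH1 P1=- P2=NH3
Op 5: best P0=NH1 P1=- P2=NH3
Op 6: best P0=NH1 P1=- P2=NH3
Op 7: best P0=NH1 P1=- P2=NH3
Op 8: best P0=NH0 P1=- P2=NH3
Op 9: best P0=NH0 P1=NH2 P2=NH3
Op 10: best P0=NH0 P1=NH1 P2=NH3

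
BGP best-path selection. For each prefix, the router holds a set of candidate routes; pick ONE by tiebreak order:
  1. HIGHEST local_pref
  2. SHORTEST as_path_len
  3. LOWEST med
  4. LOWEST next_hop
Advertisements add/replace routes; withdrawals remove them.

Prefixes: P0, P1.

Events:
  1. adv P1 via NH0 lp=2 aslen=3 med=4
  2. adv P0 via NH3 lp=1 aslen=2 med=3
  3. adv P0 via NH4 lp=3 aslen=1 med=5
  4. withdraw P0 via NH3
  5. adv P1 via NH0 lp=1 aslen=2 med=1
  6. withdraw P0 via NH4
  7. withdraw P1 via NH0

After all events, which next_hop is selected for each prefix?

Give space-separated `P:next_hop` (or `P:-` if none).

Answer: P0:- P1:-

Derivation:
Op 1: best P0=- P1=NH0
Op 2: best P0=NH3 P1=NH0
Op 3: best P0=NH4 P1=NH0
Op 4: best P0=NH4 P1=NH0
Op 5: best P0=NH4 P1=NH0
Op 6: best P0=- P1=NH0
Op 7: best P0=- P1=-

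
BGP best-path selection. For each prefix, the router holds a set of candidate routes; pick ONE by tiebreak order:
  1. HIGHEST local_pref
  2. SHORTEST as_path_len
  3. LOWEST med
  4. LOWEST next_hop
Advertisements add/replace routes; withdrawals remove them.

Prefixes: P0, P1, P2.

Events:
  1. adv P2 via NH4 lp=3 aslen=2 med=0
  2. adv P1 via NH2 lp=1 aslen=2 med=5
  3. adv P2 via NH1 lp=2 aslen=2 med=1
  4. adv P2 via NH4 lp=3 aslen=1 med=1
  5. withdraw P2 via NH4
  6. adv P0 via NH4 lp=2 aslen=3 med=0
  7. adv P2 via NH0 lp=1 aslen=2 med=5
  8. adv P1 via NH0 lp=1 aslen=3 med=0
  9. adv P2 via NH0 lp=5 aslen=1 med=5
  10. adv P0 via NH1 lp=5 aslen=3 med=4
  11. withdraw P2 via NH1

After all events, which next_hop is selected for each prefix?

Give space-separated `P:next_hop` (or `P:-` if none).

Op 1: best P0=- P1=- P2=NH4
Op 2: best P0=- P1=NH2 P2=NH4
Op 3: best P0=- P1=NH2 P2=NH4
Op 4: best P0=- P1=NH2 P2=NH4
Op 5: best P0=- P1=NH2 P2=NH1
Op 6: best P0=NH4 P1=NH2 P2=NH1
Op 7: best P0=NH4 P1=NH2 P2=NH1
Op 8: best P0=NH4 P1=NH2 P2=NH1
Op 9: best P0=NH4 P1=NH2 P2=NH0
Op 10: best P0=NH1 P1=NH2 P2=NH0
Op 11: best P0=NH1 P1=NH2 P2=NH0

Answer: P0:NH1 P1:NH2 P2:NH0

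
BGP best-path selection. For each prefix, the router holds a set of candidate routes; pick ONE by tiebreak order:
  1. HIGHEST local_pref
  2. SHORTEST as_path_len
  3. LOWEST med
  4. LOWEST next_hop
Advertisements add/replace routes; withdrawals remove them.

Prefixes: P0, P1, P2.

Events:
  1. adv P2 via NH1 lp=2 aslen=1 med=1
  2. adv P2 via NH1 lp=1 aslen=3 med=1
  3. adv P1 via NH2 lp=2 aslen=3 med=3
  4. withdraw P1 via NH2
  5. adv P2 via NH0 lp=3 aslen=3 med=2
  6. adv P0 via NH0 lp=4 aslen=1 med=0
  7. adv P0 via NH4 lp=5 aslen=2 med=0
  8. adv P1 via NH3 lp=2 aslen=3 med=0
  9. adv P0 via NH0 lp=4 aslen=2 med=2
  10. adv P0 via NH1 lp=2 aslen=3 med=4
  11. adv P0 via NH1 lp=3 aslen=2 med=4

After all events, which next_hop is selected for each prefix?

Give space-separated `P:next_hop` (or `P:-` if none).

Op 1: best P0=- P1=- P2=NH1
Op 2: best P0=- P1=- P2=NH1
Op 3: best P0=- P1=NH2 P2=NH1
Op 4: best P0=- P1=- P2=NH1
Op 5: best P0=- P1=- P2=NH0
Op 6: best P0=NH0 P1=- P2=NH0
Op 7: best P0=NH4 P1=- P2=NH0
Op 8: best P0=NH4 P1=NH3 P2=NH0
Op 9: best P0=NH4 P1=NH3 P2=NH0
Op 10: best P0=NH4 P1=NH3 P2=NH0
Op 11: best P0=NH4 P1=NH3 P2=NH0

Answer: P0:NH4 P1:NH3 P2:NH0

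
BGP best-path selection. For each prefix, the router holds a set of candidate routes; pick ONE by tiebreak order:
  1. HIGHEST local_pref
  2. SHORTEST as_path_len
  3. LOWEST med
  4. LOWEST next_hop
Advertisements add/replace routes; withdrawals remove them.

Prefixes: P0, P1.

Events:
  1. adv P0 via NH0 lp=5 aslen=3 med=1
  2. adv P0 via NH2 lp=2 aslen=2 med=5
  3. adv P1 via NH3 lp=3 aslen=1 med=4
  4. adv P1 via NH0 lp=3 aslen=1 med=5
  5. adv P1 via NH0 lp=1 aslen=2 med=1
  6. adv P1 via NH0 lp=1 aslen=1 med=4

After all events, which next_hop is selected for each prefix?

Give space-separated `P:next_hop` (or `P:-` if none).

Op 1: best P0=NH0 P1=-
Op 2: best P0=NH0 P1=-
Op 3: best P0=NH0 P1=NH3
Op 4: best P0=NH0 P1=NH3
Op 5: best P0=NH0 P1=NH3
Op 6: best P0=NH0 P1=NH3

Answer: P0:NH0 P1:NH3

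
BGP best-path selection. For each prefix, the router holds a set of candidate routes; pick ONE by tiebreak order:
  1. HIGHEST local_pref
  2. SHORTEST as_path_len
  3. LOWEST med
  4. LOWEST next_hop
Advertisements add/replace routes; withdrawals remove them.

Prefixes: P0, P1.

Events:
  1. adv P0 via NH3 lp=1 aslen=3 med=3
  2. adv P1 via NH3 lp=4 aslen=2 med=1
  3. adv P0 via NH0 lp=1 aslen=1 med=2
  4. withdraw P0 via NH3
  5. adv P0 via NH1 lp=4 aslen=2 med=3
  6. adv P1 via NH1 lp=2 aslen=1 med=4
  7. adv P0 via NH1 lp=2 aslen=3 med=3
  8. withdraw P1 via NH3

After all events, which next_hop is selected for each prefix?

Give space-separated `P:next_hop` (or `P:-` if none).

Answer: P0:NH1 P1:NH1

Derivation:
Op 1: best P0=NH3 P1=-
Op 2: best P0=NH3 P1=NH3
Op 3: best P0=NH0 P1=NH3
Op 4: best P0=NH0 P1=NH3
Op 5: best P0=NH1 P1=NH3
Op 6: best P0=NH1 P1=NH3
Op 7: best P0=NH1 P1=NH3
Op 8: best P0=NH1 P1=NH1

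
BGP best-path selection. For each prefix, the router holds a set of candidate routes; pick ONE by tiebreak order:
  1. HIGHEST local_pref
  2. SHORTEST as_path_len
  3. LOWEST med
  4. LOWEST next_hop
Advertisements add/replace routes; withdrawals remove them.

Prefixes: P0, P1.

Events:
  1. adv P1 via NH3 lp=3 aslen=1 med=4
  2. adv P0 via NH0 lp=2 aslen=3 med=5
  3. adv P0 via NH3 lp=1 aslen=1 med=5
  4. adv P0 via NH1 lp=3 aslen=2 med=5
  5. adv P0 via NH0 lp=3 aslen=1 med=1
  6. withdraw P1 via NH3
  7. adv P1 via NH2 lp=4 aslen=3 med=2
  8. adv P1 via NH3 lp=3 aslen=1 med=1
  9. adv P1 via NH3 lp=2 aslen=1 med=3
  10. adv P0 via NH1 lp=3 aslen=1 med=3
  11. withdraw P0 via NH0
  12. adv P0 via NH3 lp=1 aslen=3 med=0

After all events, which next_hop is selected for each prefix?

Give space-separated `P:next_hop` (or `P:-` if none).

Op 1: best P0=- P1=NH3
Op 2: best P0=NH0 P1=NH3
Op 3: best P0=NH0 P1=NH3
Op 4: best P0=NH1 P1=NH3
Op 5: best P0=NH0 P1=NH3
Op 6: best P0=NH0 P1=-
Op 7: best P0=NH0 P1=NH2
Op 8: best P0=NH0 P1=NH2
Op 9: best P0=NH0 P1=NH2
Op 10: best P0=NH0 P1=NH2
Op 11: best P0=NH1 P1=NH2
Op 12: best P0=NH1 P1=NH2

Answer: P0:NH1 P1:NH2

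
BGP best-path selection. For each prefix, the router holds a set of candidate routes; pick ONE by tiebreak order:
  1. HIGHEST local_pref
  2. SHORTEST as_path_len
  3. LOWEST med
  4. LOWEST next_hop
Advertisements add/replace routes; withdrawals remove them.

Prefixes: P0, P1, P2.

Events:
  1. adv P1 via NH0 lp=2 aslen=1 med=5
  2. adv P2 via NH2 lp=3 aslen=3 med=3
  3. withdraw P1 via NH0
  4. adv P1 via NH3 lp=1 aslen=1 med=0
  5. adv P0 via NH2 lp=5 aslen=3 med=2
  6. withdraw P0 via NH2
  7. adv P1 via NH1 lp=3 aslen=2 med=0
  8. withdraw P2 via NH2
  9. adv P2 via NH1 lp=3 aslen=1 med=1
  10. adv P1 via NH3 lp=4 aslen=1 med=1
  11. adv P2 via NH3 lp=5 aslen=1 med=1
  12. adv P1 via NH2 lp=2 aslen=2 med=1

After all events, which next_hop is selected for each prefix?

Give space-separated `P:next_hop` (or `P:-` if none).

Answer: P0:- P1:NH3 P2:NH3

Derivation:
Op 1: best P0=- P1=NH0 P2=-
Op 2: best P0=- P1=NH0 P2=NH2
Op 3: best P0=- P1=- P2=NH2
Op 4: best P0=- P1=NH3 P2=NH2
Op 5: best P0=NH2 P1=NH3 P2=NH2
Op 6: best P0=- P1=NH3 P2=NH2
Op 7: best P0=- P1=NH1 P2=NH2
Op 8: best P0=- P1=NH1 P2=-
Op 9: best P0=- P1=NH1 P2=NH1
Op 10: best P0=- P1=NH3 P2=NH1
Op 11: best P0=- P1=NH3 P2=NH3
Op 12: best P0=- P1=NH3 P2=NH3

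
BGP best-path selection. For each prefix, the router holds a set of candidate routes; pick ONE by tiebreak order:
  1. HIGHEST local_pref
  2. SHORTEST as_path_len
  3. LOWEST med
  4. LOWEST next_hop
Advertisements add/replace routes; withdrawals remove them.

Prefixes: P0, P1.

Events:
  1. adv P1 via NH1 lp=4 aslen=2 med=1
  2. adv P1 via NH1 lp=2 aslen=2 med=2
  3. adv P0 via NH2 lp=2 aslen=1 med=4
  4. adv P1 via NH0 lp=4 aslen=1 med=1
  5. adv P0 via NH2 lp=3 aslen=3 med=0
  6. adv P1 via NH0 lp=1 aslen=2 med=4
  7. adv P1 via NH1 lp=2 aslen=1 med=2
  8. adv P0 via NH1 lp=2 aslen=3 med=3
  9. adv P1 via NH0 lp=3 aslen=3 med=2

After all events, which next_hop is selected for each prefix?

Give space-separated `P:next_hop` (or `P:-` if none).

Op 1: best P0=- P1=NH1
Op 2: best P0=- P1=NH1
Op 3: best P0=NH2 P1=NH1
Op 4: best P0=NH2 P1=NH0
Op 5: best P0=NH2 P1=NH0
Op 6: best P0=NH2 P1=NH1
Op 7: best P0=NH2 P1=NH1
Op 8: best P0=NH2 P1=NH1
Op 9: best P0=NH2 P1=NH0

Answer: P0:NH2 P1:NH0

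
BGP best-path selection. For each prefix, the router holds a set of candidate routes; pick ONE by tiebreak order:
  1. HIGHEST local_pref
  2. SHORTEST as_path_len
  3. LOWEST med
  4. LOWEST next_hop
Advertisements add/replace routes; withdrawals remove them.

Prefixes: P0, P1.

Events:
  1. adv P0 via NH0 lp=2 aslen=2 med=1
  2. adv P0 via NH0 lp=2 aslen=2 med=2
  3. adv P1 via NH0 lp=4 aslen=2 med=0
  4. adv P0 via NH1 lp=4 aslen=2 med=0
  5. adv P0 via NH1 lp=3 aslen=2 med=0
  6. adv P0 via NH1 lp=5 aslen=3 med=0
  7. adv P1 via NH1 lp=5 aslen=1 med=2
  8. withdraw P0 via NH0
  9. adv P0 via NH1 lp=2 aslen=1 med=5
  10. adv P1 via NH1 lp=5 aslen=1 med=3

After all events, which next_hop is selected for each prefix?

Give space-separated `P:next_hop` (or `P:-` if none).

Answer: P0:NH1 P1:NH1

Derivation:
Op 1: best P0=NH0 P1=-
Op 2: best P0=NH0 P1=-
Op 3: best P0=NH0 P1=NH0
Op 4: best P0=NH1 P1=NH0
Op 5: best P0=NH1 P1=NH0
Op 6: best P0=NH1 P1=NH0
Op 7: best P0=NH1 P1=NH1
Op 8: best P0=NH1 P1=NH1
Op 9: best P0=NH1 P1=NH1
Op 10: best P0=NH1 P1=NH1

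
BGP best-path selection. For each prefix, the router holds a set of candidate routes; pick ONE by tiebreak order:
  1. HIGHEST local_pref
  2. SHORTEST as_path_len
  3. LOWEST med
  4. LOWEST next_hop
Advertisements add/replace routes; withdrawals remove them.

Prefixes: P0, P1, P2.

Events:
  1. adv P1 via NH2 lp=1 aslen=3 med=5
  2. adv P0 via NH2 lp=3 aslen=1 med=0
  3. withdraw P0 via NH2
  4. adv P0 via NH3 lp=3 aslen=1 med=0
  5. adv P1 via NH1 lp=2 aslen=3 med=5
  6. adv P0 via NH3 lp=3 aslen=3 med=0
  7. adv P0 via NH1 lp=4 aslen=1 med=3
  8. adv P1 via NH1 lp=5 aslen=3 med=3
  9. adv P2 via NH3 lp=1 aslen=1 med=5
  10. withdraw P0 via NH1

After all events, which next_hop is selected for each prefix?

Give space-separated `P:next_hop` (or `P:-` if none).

Answer: P0:NH3 P1:NH1 P2:NH3

Derivation:
Op 1: best P0=- P1=NH2 P2=-
Op 2: best P0=NH2 P1=NH2 P2=-
Op 3: best P0=- P1=NH2 P2=-
Op 4: best P0=NH3 P1=NH2 P2=-
Op 5: best P0=NH3 P1=NH1 P2=-
Op 6: best P0=NH3 P1=NH1 P2=-
Op 7: best P0=NH1 P1=NH1 P2=-
Op 8: best P0=NH1 P1=NH1 P2=-
Op 9: best P0=NH1 P1=NH1 P2=NH3
Op 10: best P0=NH3 P1=NH1 P2=NH3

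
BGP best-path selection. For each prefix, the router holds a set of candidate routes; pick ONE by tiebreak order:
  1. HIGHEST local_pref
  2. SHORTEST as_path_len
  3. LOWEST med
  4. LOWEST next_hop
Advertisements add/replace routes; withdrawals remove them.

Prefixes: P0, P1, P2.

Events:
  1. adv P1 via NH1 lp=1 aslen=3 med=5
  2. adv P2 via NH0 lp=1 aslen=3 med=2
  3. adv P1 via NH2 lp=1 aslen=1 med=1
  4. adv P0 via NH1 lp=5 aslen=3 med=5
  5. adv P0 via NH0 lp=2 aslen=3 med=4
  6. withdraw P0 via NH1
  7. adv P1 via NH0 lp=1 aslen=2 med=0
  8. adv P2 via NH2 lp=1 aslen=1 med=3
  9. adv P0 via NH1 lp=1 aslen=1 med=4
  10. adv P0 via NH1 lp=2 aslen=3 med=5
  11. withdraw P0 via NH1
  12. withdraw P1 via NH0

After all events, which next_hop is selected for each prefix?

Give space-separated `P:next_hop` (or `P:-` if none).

Op 1: best P0=- P1=NH1 P2=-
Op 2: best P0=- P1=NH1 P2=NH0
Op 3: best P0=- P1=NH2 P2=NH0
Op 4: best P0=NH1 P1=NH2 P2=NH0
Op 5: best P0=NH1 P1=NH2 P2=NH0
Op 6: best P0=NH0 P1=NH2 P2=NH0
Op 7: best P0=NH0 P1=NH2 P2=NH0
Op 8: best P0=NH0 P1=NH2 P2=NH2
Op 9: best P0=NH0 P1=NH2 P2=NH2
Op 10: best P0=NH0 P1=NH2 P2=NH2
Op 11: best P0=NH0 P1=NH2 P2=NH2
Op 12: best P0=NH0 P1=NH2 P2=NH2

Answer: P0:NH0 P1:NH2 P2:NH2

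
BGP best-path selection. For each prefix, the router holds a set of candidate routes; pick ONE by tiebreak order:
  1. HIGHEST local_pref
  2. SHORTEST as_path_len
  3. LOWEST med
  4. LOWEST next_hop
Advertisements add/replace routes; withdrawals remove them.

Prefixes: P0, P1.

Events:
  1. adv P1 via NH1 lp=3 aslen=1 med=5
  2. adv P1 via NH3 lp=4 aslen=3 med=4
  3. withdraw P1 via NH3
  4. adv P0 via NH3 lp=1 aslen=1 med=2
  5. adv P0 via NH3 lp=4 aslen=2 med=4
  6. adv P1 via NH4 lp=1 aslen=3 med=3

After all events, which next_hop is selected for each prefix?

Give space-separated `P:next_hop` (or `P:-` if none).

Answer: P0:NH3 P1:NH1

Derivation:
Op 1: best P0=- P1=NH1
Op 2: best P0=- P1=NH3
Op 3: best P0=- P1=NH1
Op 4: best P0=NH3 P1=NH1
Op 5: best P0=NH3 P1=NH1
Op 6: best P0=NH3 P1=NH1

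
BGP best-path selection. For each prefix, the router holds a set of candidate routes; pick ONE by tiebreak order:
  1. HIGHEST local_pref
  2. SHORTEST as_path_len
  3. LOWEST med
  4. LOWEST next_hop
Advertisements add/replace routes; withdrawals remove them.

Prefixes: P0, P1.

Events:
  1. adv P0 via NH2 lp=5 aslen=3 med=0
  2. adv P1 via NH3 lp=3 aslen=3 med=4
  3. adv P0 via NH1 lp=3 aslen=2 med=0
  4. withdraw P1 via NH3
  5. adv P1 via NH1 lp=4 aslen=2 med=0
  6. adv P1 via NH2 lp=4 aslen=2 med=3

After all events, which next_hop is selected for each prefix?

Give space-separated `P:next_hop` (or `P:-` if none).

Answer: P0:NH2 P1:NH1

Derivation:
Op 1: best P0=NH2 P1=-
Op 2: best P0=NH2 P1=NH3
Op 3: best P0=NH2 P1=NH3
Op 4: best P0=NH2 P1=-
Op 5: best P0=NH2 P1=NH1
Op 6: best P0=NH2 P1=NH1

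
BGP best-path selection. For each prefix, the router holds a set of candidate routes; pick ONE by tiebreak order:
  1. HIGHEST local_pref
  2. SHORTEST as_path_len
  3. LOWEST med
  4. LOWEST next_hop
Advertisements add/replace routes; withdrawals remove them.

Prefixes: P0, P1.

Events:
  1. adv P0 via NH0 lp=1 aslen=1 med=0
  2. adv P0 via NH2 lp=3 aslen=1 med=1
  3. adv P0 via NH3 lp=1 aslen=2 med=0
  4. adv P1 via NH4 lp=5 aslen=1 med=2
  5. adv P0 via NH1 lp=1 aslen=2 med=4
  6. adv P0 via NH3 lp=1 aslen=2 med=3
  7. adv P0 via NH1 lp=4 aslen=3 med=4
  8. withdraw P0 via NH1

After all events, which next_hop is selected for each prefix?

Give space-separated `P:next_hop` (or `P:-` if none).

Op 1: best P0=NH0 P1=-
Op 2: best P0=NH2 P1=-
Op 3: best P0=NH2 P1=-
Op 4: best P0=NH2 P1=NH4
Op 5: best P0=NH2 P1=NH4
Op 6: best P0=NH2 P1=NH4
Op 7: best P0=NH1 P1=NH4
Op 8: best P0=NH2 P1=NH4

Answer: P0:NH2 P1:NH4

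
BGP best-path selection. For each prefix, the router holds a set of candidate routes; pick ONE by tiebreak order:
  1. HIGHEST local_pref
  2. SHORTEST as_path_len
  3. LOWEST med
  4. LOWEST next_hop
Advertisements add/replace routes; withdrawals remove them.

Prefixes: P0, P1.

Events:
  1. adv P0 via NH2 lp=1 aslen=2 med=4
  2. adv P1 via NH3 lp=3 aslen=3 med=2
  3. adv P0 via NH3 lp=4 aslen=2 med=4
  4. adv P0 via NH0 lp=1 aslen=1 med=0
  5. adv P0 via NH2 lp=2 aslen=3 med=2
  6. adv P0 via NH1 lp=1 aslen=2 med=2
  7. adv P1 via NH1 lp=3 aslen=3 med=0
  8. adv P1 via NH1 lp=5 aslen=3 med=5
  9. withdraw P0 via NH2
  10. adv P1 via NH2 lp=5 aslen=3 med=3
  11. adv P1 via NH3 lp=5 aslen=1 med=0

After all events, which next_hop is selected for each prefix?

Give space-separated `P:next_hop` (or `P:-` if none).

Op 1: best P0=NH2 P1=-
Op 2: best P0=NH2 P1=NH3
Op 3: best P0=NH3 P1=NH3
Op 4: best P0=NH3 P1=NH3
Op 5: best P0=NH3 P1=NH3
Op 6: best P0=NH3 P1=NH3
Op 7: best P0=NH3 P1=NH1
Op 8: best P0=NH3 P1=NH1
Op 9: best P0=NH3 P1=NH1
Op 10: best P0=NH3 P1=NH2
Op 11: best P0=NH3 P1=NH3

Answer: P0:NH3 P1:NH3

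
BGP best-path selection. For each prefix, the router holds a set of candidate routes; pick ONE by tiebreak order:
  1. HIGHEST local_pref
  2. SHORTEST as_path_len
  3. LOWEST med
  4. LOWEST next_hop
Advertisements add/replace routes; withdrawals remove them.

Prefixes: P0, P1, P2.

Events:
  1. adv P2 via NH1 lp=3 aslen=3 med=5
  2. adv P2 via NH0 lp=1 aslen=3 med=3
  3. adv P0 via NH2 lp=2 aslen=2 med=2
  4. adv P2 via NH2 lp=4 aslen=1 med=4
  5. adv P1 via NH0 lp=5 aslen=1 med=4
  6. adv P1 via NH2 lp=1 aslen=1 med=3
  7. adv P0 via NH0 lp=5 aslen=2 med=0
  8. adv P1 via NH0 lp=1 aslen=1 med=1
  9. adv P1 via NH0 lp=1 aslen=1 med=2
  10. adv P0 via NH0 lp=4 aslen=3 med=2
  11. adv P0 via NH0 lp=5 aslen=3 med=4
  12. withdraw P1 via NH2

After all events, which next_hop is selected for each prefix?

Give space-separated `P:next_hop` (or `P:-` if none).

Op 1: best P0=- P1=- P2=NH1
Op 2: best P0=- P1=- P2=NH1
Op 3: best P0=NH2 P1=- P2=NH1
Op 4: best P0=NH2 P1=- P2=NH2
Op 5: best P0=NH2 P1=NH0 P2=NH2
Op 6: best P0=NH2 P1=NH0 P2=NH2
Op 7: best P0=NH0 P1=NH0 P2=NH2
Op 8: best P0=NH0 P1=NH0 P2=NH2
Op 9: best P0=NH0 P1=NH0 P2=NH2
Op 10: best P0=NH0 P1=NH0 P2=NH2
Op 11: best P0=NH0 P1=NH0 P2=NH2
Op 12: best P0=NH0 P1=NH0 P2=NH2

Answer: P0:NH0 P1:NH0 P2:NH2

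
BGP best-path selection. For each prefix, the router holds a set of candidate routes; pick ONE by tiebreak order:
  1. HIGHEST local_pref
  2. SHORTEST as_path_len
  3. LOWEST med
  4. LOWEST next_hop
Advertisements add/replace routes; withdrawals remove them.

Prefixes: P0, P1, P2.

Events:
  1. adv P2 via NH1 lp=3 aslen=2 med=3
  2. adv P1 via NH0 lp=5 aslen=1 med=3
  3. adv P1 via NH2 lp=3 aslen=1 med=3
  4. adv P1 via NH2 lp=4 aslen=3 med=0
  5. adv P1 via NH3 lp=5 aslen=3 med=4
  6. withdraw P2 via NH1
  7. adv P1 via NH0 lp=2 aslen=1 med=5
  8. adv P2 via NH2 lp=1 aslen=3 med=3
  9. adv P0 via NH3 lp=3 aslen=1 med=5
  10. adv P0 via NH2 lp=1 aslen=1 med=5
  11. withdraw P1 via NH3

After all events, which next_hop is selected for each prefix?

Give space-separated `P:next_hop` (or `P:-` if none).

Answer: P0:NH3 P1:NH2 P2:NH2

Derivation:
Op 1: best P0=- P1=- P2=NH1
Op 2: best P0=- P1=NH0 P2=NH1
Op 3: best P0=- P1=NH0 P2=NH1
Op 4: best P0=- P1=NH0 P2=NH1
Op 5: best P0=- P1=NH0 P2=NH1
Op 6: best P0=- P1=NH0 P2=-
Op 7: best P0=- P1=NH3 P2=-
Op 8: best P0=- P1=NH3 P2=NH2
Op 9: best P0=NH3 P1=NH3 P2=NH2
Op 10: best P0=NH3 P1=NH3 P2=NH2
Op 11: best P0=NH3 P1=NH2 P2=NH2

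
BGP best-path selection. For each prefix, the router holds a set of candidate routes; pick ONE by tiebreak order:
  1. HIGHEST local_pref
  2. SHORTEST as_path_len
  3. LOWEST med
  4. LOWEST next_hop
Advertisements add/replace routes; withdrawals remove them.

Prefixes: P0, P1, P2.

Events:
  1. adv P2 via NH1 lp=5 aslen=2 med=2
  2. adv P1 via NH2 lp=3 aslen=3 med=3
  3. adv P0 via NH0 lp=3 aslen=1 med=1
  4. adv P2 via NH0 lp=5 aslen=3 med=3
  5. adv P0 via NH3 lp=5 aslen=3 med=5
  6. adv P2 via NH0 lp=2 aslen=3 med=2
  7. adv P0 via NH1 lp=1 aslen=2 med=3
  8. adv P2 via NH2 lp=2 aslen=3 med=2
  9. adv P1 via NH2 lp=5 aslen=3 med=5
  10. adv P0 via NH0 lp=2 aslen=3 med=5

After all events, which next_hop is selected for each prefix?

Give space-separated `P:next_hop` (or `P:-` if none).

Op 1: best P0=- P1=- P2=NH1
Op 2: best P0=- P1=NH2 P2=NH1
Op 3: best P0=NH0 P1=NH2 P2=NH1
Op 4: best P0=NH0 P1=NH2 P2=NH1
Op 5: best P0=NH3 P1=NH2 P2=NH1
Op 6: best P0=NH3 P1=NH2 P2=NH1
Op 7: best P0=NH3 P1=NH2 P2=NH1
Op 8: best P0=NH3 P1=NH2 P2=NH1
Op 9: best P0=NH3 P1=NH2 P2=NH1
Op 10: best P0=NH3 P1=NH2 P2=NH1

Answer: P0:NH3 P1:NH2 P2:NH1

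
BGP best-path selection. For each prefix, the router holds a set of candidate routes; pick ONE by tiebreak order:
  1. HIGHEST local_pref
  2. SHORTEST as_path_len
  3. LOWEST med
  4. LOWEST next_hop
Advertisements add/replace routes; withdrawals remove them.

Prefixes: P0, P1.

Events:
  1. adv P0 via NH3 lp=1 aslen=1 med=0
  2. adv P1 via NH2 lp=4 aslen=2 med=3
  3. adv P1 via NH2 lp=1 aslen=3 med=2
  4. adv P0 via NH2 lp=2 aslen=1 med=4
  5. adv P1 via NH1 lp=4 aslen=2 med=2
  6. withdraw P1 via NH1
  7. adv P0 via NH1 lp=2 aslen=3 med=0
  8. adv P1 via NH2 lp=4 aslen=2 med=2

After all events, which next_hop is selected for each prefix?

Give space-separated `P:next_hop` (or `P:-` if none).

Answer: P0:NH2 P1:NH2

Derivation:
Op 1: best P0=NH3 P1=-
Op 2: best P0=NH3 P1=NH2
Op 3: best P0=NH3 P1=NH2
Op 4: best P0=NH2 P1=NH2
Op 5: best P0=NH2 P1=NH1
Op 6: best P0=NH2 P1=NH2
Op 7: best P0=NH2 P1=NH2
Op 8: best P0=NH2 P1=NH2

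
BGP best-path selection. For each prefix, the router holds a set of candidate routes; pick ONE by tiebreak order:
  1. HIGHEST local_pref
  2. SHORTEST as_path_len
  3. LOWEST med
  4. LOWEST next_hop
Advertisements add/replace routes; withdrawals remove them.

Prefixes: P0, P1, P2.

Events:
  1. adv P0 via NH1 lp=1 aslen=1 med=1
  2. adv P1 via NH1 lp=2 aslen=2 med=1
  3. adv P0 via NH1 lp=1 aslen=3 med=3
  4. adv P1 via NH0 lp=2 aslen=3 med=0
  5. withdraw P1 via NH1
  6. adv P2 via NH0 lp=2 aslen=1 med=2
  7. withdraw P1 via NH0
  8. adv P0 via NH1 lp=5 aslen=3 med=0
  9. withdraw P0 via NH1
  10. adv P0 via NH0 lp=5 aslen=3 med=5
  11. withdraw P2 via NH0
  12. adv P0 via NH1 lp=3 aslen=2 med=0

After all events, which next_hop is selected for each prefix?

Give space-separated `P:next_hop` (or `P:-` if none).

Answer: P0:NH0 P1:- P2:-

Derivation:
Op 1: best P0=NH1 P1=- P2=-
Op 2: best P0=NH1 P1=NH1 P2=-
Op 3: best P0=NH1 P1=NH1 P2=-
Op 4: best P0=NH1 P1=NH1 P2=-
Op 5: best P0=NH1 P1=NH0 P2=-
Op 6: best P0=NH1 P1=NH0 P2=NH0
Op 7: best P0=NH1 P1=- P2=NH0
Op 8: best P0=NH1 P1=- P2=NH0
Op 9: best P0=- P1=- P2=NH0
Op 10: best P0=NH0 P1=- P2=NH0
Op 11: best P0=NH0 P1=- P2=-
Op 12: best P0=NH0 P1=- P2=-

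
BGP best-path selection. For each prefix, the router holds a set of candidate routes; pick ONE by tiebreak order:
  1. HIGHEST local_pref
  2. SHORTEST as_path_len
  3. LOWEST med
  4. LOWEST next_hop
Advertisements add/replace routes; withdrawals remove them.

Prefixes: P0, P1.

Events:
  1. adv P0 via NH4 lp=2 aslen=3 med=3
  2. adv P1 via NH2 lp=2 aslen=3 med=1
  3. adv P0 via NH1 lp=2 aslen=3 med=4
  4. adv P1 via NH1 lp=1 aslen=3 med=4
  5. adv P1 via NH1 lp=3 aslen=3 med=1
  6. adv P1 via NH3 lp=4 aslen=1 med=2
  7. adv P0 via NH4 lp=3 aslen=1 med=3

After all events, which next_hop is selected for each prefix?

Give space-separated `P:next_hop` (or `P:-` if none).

Answer: P0:NH4 P1:NH3

Derivation:
Op 1: best P0=NH4 P1=-
Op 2: best P0=NH4 P1=NH2
Op 3: best P0=NH4 P1=NH2
Op 4: best P0=NH4 P1=NH2
Op 5: best P0=NH4 P1=NH1
Op 6: best P0=NH4 P1=NH3
Op 7: best P0=NH4 P1=NH3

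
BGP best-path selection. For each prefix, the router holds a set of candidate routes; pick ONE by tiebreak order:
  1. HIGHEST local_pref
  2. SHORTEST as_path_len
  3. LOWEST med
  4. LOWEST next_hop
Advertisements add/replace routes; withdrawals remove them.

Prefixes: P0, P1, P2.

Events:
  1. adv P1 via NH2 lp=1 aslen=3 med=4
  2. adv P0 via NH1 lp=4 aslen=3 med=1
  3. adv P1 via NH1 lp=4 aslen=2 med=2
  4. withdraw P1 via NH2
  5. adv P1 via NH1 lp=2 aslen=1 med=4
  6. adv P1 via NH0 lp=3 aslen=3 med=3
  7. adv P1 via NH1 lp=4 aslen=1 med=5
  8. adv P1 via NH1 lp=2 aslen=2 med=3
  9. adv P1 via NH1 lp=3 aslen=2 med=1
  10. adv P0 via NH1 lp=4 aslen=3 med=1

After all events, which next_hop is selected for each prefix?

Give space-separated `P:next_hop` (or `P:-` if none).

Answer: P0:NH1 P1:NH1 P2:-

Derivation:
Op 1: best P0=- P1=NH2 P2=-
Op 2: best P0=NH1 P1=NH2 P2=-
Op 3: best P0=NH1 P1=NH1 P2=-
Op 4: best P0=NH1 P1=NH1 P2=-
Op 5: best P0=NH1 P1=NH1 P2=-
Op 6: best P0=NH1 P1=NH0 P2=-
Op 7: best P0=NH1 P1=NH1 P2=-
Op 8: best P0=NH1 P1=NH0 P2=-
Op 9: best P0=NH1 P1=NH1 P2=-
Op 10: best P0=NH1 P1=NH1 P2=-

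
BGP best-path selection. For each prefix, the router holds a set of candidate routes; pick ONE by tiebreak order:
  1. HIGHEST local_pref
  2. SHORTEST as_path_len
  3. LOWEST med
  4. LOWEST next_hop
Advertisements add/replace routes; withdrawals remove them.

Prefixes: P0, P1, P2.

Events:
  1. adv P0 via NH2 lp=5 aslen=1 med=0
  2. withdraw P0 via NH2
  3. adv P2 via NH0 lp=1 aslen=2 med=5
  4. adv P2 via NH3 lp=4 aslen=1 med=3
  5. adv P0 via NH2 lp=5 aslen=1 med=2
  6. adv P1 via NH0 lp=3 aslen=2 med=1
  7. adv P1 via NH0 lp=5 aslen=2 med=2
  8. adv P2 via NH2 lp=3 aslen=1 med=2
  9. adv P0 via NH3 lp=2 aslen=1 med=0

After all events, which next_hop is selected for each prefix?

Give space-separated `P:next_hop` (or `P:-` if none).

Op 1: best P0=NH2 P1=- P2=-
Op 2: best P0=- P1=- P2=-
Op 3: best P0=- P1=- P2=NH0
Op 4: best P0=- P1=- P2=NH3
Op 5: best P0=NH2 P1=- P2=NH3
Op 6: best P0=NH2 P1=NH0 P2=NH3
Op 7: best P0=NH2 P1=NH0 P2=NH3
Op 8: best P0=NH2 P1=NH0 P2=NH3
Op 9: best P0=NH2 P1=NH0 P2=NH3

Answer: P0:NH2 P1:NH0 P2:NH3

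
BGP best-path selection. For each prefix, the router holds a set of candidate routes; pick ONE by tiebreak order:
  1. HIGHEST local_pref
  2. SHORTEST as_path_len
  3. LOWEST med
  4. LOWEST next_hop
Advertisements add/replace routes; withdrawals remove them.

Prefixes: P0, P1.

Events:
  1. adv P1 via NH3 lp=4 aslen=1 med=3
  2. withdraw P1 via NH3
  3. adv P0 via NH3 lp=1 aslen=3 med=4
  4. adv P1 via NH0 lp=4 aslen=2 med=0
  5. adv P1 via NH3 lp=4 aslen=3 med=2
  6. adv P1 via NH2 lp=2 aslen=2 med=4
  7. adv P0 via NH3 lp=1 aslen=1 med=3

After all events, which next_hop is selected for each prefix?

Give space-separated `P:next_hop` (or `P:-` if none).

Answer: P0:NH3 P1:NH0

Derivation:
Op 1: best P0=- P1=NH3
Op 2: best P0=- P1=-
Op 3: best P0=NH3 P1=-
Op 4: best P0=NH3 P1=NH0
Op 5: best P0=NH3 P1=NH0
Op 6: best P0=NH3 P1=NH0
Op 7: best P0=NH3 P1=NH0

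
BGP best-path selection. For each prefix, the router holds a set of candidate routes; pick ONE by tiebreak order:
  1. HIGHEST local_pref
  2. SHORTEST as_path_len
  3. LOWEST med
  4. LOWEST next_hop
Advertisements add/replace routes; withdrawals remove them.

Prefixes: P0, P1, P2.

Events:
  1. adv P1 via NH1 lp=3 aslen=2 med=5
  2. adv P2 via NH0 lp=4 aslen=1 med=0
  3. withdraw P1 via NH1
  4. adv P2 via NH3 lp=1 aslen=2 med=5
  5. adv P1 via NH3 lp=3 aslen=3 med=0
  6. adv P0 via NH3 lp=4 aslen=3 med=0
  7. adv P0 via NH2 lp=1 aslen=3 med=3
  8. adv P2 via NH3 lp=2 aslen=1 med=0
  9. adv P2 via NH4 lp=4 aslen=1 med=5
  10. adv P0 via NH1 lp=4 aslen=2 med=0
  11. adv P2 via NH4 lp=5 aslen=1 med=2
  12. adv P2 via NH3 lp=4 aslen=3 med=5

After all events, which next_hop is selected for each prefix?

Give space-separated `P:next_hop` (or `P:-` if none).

Answer: P0:NH1 P1:NH3 P2:NH4

Derivation:
Op 1: best P0=- P1=NH1 P2=-
Op 2: best P0=- P1=NH1 P2=NH0
Op 3: best P0=- P1=- P2=NH0
Op 4: best P0=- P1=- P2=NH0
Op 5: best P0=- P1=NH3 P2=NH0
Op 6: best P0=NH3 P1=NH3 P2=NH0
Op 7: best P0=NH3 P1=NH3 P2=NH0
Op 8: best P0=NH3 P1=NH3 P2=NH0
Op 9: best P0=NH3 P1=NH3 P2=NH0
Op 10: best P0=NH1 P1=NH3 P2=NH0
Op 11: best P0=NH1 P1=NH3 P2=NH4
Op 12: best P0=NH1 P1=NH3 P2=NH4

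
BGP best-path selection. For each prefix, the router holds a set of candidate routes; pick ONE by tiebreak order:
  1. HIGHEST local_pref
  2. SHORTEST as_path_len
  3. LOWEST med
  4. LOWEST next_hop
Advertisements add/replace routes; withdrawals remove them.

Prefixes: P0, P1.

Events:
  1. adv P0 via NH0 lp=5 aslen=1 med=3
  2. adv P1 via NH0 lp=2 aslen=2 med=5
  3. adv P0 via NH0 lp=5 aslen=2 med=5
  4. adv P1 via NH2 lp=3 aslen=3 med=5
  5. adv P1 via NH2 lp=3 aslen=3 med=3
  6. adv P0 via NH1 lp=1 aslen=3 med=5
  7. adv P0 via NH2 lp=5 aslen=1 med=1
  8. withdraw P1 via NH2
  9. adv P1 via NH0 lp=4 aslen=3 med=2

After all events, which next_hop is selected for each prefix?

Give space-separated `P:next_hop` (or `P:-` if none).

Answer: P0:NH2 P1:NH0

Derivation:
Op 1: best P0=NH0 P1=-
Op 2: best P0=NH0 P1=NH0
Op 3: best P0=NH0 P1=NH0
Op 4: best P0=NH0 P1=NH2
Op 5: best P0=NH0 P1=NH2
Op 6: best P0=NH0 P1=NH2
Op 7: best P0=NH2 P1=NH2
Op 8: best P0=NH2 P1=NH0
Op 9: best P0=NH2 P1=NH0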